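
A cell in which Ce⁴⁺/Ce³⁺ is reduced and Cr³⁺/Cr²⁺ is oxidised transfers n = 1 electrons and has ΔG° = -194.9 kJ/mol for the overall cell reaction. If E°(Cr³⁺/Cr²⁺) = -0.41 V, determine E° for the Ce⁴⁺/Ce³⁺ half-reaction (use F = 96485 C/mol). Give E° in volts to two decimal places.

+1.61 V

E°cell = −ΔG°/(nF) = −(-194.9×10³)/((1)(96485)) = +2.020 V.
Since Ce⁴⁺/Ce³⁺ is the cathode and Cr³⁺/Cr²⁺ the anode, E°cell = E°(Ce⁴⁺/Ce³⁺) − E°(Cr³⁺/Cr²⁺).
So E°(Ce⁴⁺/Ce³⁺) = E°cell + E°(Cr³⁺/Cr²⁺) = +2.020 + (-0.41) = +1.61 V.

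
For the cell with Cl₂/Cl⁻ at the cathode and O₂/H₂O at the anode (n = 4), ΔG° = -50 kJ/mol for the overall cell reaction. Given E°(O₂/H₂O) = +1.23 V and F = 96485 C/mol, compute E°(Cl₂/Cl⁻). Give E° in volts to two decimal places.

+1.36 V

E°cell = −ΔG°/(nF) = −(-50×10³)/((4)(96485)) = +0.130 V.
Since Cl₂/Cl⁻ is the cathode and O₂/H₂O the anode, E°cell = E°(Cl₂/Cl⁻) − E°(O₂/H₂O).
So E°(Cl₂/Cl⁻) = E°cell + E°(O₂/H₂O) = +0.130 + (+1.23) = +1.36 V.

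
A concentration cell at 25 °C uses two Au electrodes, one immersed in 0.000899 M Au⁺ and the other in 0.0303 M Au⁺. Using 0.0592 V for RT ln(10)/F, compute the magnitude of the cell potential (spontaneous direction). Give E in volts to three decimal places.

For a concentration cell E°cell = 0. The 0.0303 M side is the cathode (reduction is favoured where [Au⁺] is higher).
With n = 1, E = −(0.0592/1) log([Au⁺]ₐₙ/[Au⁺]꜀ₐₜ) = −(0.0592/1) log(0.000899/0.0303) = −(0.0592/1)(-1.528) = +0.090 V.

+0.090 V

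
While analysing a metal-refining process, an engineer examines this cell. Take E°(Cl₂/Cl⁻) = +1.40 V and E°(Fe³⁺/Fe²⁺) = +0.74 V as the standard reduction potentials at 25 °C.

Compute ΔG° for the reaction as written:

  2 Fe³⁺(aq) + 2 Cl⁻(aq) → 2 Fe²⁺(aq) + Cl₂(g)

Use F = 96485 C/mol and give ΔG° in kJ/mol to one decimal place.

As written, Fe³⁺/Fe²⁺ is reduced (cathode) and Cl₂/Cl⁻ is oxidised (anode), so E°cell = (+0.74) − (+1.40) = -0.66 V.
Balancing electrons gives n = 2.
ΔG° = −nFE° = −(2)(96485)(-0.66) = 127,360 J = +127.4 kJ/mol.

+127.4 kJ/mol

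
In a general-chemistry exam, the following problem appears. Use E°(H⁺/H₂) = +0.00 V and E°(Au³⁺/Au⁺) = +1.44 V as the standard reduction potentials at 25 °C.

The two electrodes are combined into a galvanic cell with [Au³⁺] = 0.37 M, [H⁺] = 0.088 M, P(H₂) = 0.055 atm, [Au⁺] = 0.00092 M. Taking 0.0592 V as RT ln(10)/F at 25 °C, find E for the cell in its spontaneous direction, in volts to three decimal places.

+1.542 V

Au³⁺/Au⁺ is the cathode (higher E°), H⁺/H₂ the anode: E°cell = +1.44 − (+0.00) = +1.44 V, n = 2.
Overall: Au³⁺(aq) + H₂(g) → Au⁺(aq) + 2 H⁺(aq)
Q = [Au⁺]·[H⁺]^2 / ([Au³⁺]·P(H₂)); log Q = -3.456.
E = E° − (0.0592/n) log Q = +1.44 − (0.0592/2)(-3.456) = +1.542 V.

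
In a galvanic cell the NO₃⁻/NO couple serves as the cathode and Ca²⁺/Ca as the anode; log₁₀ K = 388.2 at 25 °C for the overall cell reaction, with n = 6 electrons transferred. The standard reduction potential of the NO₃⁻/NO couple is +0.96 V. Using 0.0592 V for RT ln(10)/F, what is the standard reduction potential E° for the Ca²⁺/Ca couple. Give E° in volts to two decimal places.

-2.87 V

E°cell = (0.0592/n)·log K = (0.0592/6)(388.2) = +3.830 V.
Since NO₃⁻/NO is the cathode and Ca²⁺/Ca the anode, E°cell = E°(NO₃⁻/NO) − E°(Ca²⁺/Ca).
So E°(Ca²⁺/Ca) = E°(NO₃⁻/NO) − E°cell = (+0.96) − (+3.830) = -2.87 V.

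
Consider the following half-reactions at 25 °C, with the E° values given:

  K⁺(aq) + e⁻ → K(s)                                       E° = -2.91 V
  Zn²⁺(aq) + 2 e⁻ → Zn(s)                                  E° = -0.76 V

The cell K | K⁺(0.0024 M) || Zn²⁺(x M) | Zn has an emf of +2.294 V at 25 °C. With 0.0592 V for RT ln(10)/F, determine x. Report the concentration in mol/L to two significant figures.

Zn²⁺/Zn is the cathode, K⁺/K the anode: E°cell = +2.15 V, n = 2.
Overall reaction: Zn²⁺(aq) + 2 K(s) → Zn(s) + 2 K⁺(aq); Q = [K⁺]^2/[Zn²⁺]^1.
From E = E° − (0.0592/n) log Q: log Q = (E° − E)·n/0.0592 = (+2.15 − (+2.294))·2/0.0592 = -4.8649.
So 1·log[Zn²⁺] = 2·log(0.0024) − log Q = -5.2396 − (-4.8649) = -0.3747; [Zn²⁺] = 10^(-0.3747) ≈ 0.42 M.

0.42 M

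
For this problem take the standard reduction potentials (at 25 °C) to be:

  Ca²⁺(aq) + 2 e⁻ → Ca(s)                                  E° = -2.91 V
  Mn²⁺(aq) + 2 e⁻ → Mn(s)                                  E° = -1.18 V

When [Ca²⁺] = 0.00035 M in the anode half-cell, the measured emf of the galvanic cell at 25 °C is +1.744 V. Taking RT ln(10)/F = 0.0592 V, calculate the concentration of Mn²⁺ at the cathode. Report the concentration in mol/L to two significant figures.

0.0010 M

Mn²⁺/Mn is the cathode, Ca²⁺/Ca the anode: E°cell = +1.73 V, n = 2.
Overall reaction: Mn²⁺(aq) + Ca(s) → Mn(s) + Ca²⁺(aq); Q = [Ca²⁺]^1/[Mn²⁺]^1.
From E = E° − (0.0592/n) log Q: log Q = (E° − E)·n/0.0592 = (+1.73 − (+1.744))·2/0.0592 = -0.4730.
So 1·log[Mn²⁺] = 1·log(0.00035) − log Q = -3.4559 − (-0.4730) = -2.9829; [Mn²⁺] = 10^(-2.9829) ≈ 0.0010 M.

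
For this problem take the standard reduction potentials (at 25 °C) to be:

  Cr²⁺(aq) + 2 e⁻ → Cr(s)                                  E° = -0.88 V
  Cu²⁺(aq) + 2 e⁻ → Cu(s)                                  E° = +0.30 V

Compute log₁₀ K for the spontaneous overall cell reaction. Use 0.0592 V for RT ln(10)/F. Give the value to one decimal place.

Cathode: Cu²⁺/Cu; anode: Cr²⁺/Cr. E°cell = +1.18 V, n = 2.
log K = nE°cell / 0.0592 = (2)(+1.18) / 0.0592 = 39.9.

39.9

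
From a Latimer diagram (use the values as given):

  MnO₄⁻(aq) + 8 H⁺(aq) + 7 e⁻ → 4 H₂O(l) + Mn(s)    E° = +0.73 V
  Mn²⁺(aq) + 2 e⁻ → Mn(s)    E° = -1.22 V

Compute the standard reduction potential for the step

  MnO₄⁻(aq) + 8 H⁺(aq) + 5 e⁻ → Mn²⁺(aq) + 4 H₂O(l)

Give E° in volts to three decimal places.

+1.510 V

Sequential free energies add, so n₃E°₃ = n₁E°₁ + n₂E°₂.
With n₃ = 7, and the known step contributing 2×(-1.22) V, the unknown satisfies 5·E° = 7×(+0.73) − 2×(-1.22) = +7.550.
E° = +7.550 / 5 = +1.510 V.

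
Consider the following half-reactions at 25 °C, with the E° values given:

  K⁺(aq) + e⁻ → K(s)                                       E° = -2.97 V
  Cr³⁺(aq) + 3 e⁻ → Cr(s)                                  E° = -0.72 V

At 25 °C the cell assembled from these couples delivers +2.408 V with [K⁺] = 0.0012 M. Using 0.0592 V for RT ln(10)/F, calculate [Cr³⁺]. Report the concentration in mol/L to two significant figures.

0.18 M

Cr³⁺/Cr is the cathode, K⁺/K the anode: E°cell = +2.25 V, n = 3.
Overall reaction: Cr³⁺(aq) + 3 K(s) → Cr(s) + 3 K⁺(aq); Q = [K⁺]^3/[Cr³⁺]^1.
From E = E° − (0.0592/n) log Q: log Q = (E° − E)·n/0.0592 = (+2.25 − (+2.408))·3/0.0592 = -8.0068.
So 1·log[Cr³⁺] = 3·log(0.0012) − log Q = -8.7625 − (-8.0068) = -0.7557; [Cr³⁺] = 10^(-0.7557) ≈ 0.18 M.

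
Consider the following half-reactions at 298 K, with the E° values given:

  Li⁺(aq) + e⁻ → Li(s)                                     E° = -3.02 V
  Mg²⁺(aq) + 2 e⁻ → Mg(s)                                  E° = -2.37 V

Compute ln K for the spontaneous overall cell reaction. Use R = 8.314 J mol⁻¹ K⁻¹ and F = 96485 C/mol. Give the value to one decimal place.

50.6

Cathode: Mg²⁺/Mg; anode: Li⁺/Li. E°cell = (-2.37) − (-3.02) = +0.65 V, with n = 2.
ΔG° = −nFE° = −RT ln K, so ln K = nFE°/(RT) = (2)(96485)(+0.65) / ((8.314)(298)) = 50.626.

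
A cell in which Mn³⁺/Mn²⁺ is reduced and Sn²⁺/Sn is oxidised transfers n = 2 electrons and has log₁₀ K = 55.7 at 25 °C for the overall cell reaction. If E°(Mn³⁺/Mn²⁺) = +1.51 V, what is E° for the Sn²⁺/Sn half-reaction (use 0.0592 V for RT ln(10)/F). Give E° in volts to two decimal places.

E°cell = (0.0592/n)·log K = (0.0592/2)(55.7) = +1.649 V.
Since Mn³⁺/Mn²⁺ is the cathode and Sn²⁺/Sn the anode, E°cell = E°(Mn³⁺/Mn²⁺) − E°(Sn²⁺/Sn).
So E°(Sn²⁺/Sn) = E°(Mn³⁺/Mn²⁺) − E°cell = (+1.51) − (+1.649) = -0.14 V.

-0.14 V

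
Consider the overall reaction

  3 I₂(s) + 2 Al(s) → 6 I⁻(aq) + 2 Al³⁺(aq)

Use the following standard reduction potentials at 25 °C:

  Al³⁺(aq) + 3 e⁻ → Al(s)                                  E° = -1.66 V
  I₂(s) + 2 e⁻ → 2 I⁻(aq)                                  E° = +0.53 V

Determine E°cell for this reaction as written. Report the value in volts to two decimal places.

The I₂/I⁻ couple has the higher reduction potential, so it is the cathode; Al³⁺/Al is oxidised at the anode.
E°cell = E°(cathode) − E°(anode) = (+0.53) − (-1.66) = +2.19 V.
Since E°cell > 0, the reaction is spontaneous under standard conditions.

+2.19 V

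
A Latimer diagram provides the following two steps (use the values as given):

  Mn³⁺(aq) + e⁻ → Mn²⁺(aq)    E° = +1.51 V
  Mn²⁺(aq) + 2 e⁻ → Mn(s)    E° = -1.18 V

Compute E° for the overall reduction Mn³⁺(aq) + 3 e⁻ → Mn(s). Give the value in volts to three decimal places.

Adding the free-energy changes (−nFE°) of the two steps gives −n₃FE°₃ = −n₁FE°₁ − n₂FE°₂.
E°₃ = (1×+1.51 + 2×-1.18) / 3 = (-0.850) / 3 = -0.283 V.
E° values themselves are not directly additive — weighting by electron count is essential.

-0.283 V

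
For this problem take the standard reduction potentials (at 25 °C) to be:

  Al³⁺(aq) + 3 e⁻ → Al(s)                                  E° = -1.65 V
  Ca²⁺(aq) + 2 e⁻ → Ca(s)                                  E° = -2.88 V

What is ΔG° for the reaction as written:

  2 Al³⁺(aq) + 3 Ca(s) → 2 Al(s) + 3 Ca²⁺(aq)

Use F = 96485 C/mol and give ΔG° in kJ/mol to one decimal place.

As written, Al³⁺/Al is reduced (cathode) and Ca²⁺/Ca is oxidised (anode), so E°cell = (-1.65) − (-2.88) = +1.23 V.
Balancing electrons gives n = 6.
ΔG° = −nFE° = −(6)(96485)(+1.23) = -712,059 J = -712.1 kJ/mol.

-712.1 kJ/mol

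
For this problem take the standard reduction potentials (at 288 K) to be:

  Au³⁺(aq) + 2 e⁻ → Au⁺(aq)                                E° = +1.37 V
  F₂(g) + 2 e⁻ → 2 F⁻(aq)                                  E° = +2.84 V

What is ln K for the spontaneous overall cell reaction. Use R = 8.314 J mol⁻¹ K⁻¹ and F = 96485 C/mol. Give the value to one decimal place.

Cathode: F₂/F⁻; anode: Au³⁺/Au⁺. E°cell = (+2.84) − (+1.37) = +1.47 V, with n = 2.
ΔG° = −nFE° = −RT ln K, so ln K = nFE°/(RT) = (2)(96485)(+1.47) / ((8.314)(288)) = 118.469.

118.5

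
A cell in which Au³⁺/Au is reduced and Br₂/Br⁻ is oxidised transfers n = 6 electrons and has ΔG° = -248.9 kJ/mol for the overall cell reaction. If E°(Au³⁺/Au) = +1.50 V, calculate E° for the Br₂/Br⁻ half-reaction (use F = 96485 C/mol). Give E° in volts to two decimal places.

E°cell = −ΔG°/(nF) = −(-248.9×10³)/((6)(96485)) = +0.430 V.
Since Au³⁺/Au is the cathode and Br₂/Br⁻ the anode, E°cell = E°(Au³⁺/Au) − E°(Br₂/Br⁻).
So E°(Br₂/Br⁻) = E°(Au³⁺/Au) − E°cell = (+1.50) − (+0.430) = +1.07 V.

+1.07 V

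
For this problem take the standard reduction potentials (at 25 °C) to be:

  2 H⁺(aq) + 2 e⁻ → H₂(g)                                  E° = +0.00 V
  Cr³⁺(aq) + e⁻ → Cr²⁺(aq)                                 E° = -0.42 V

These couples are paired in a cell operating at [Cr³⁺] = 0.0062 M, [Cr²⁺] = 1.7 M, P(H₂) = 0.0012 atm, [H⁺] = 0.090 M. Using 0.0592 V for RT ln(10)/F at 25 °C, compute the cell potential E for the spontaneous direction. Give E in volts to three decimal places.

+0.589 V

H⁺/H₂ is the cathode (higher E°), Cr³⁺/Cr²⁺ the anode: E°cell = +0.00 − (-0.42) = +0.42 V, n = 2.
Overall: 2 H⁺(aq) + 2 Cr²⁺(aq) → H₂(g) + 2 Cr³⁺(aq)
Q = P(H₂)·[Cr³⁺]^2 / ([H⁺]^2·[Cr²⁺]^2); log Q = -5.705.
E = E° − (0.0592/n) log Q = +0.42 − (0.0592/2)(-5.705) = +0.589 V.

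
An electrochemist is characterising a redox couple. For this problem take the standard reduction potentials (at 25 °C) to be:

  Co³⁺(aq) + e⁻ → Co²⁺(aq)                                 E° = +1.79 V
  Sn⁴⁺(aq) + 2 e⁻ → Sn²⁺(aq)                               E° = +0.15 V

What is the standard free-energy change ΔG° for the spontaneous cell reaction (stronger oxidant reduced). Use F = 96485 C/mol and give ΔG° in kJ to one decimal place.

-316.5 kJ

Co³⁺/Co²⁺ (E° = +1.79 V) is the cathode; Sn⁴⁺/Sn²⁺ (E° = +0.15 V) is the anode, so E°cell = +1.64 V.
Balancing electrons gives n = 2 (lcm of 1 and 2).
ΔG° = −nFE° = −(2)(96485)(+1.64) = -316,471 J = -316.5 kJ.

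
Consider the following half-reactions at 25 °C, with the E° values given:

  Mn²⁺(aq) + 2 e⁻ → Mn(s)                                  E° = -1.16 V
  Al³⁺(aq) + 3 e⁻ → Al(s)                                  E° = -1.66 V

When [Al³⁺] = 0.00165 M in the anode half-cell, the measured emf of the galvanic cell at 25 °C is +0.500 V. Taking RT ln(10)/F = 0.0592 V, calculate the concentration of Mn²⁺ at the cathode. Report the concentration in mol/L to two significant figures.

Mn²⁺/Mn is the cathode, Al³⁺/Al the anode: E°cell = +0.50 V, n = 6.
Overall reaction: 3 Mn²⁺(aq) + 2 Al(s) → 3 Mn(s) + 2 Al³⁺(aq); Q = [Al³⁺]^2/[Mn²⁺]^3.
From E = E° − (0.0592/n) log Q: log Q = (E° − E)·n/0.0592 = (+0.50 − (+0.500))·6/0.0592 = 0.0000.
So 3·log[Mn²⁺] = 2·log(0.00165) − log Q = -5.5650 − (0.0000) = -5.5650; log[Mn²⁺] = -5.5650 / 3 = -1.8550; [Mn²⁺] = 10^(-1.8550) ≈ 0.014 M.

0.014 M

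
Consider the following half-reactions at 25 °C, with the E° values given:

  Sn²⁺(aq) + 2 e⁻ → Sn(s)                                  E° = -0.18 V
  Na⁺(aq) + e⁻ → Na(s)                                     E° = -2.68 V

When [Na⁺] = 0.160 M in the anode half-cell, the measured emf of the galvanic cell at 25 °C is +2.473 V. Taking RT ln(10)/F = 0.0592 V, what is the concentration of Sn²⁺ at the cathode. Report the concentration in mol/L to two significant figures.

Sn²⁺/Sn is the cathode, Na⁺/Na the anode: E°cell = +2.50 V, n = 2.
Overall reaction: Sn²⁺(aq) + 2 Na(s) → Sn(s) + 2 Na⁺(aq); Q = [Na⁺]^2/[Sn²⁺]^1.
From E = E° − (0.0592/n) log Q: log Q = (E° − E)·n/0.0592 = (+2.50 − (+2.473))·2/0.0592 = 0.9122.
So 1·log[Sn²⁺] = 2·log(0.16) − log Q = -1.5918 − (0.9122) = -2.5040; [Sn²⁺] = 10^(-2.5040) ≈ 0.0031 M.

0.0031 M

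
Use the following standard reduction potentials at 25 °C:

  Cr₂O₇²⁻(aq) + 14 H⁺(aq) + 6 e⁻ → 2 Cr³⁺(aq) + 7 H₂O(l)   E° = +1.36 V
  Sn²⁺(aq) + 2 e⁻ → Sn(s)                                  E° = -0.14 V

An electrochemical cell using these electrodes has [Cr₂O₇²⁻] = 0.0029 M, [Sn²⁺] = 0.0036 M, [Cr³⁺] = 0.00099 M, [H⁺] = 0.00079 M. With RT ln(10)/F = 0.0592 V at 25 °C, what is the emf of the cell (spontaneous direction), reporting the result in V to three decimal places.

+1.178 V

Cr₂O₇²⁻/Cr³⁺ is the cathode (higher E°), Sn²⁺/Sn the anode: E°cell = +1.36 − (-0.14) = +1.50 V, n = 6.
Overall: Cr₂O₇²⁻(aq) + 14 H⁺(aq) + 3 Sn(s) → 2 Cr³⁺(aq) + 7 H₂O(l) + 3 Sn²⁺(aq)
Q = [Cr³⁺]^2·[Sn²⁺]^3 / ([Cr₂O₇²⁻]·[H⁺]^14); log Q = 32.631.
E = E° − (0.0592/n) log Q = +1.50 − (0.0592/6)(32.631) = +1.178 V.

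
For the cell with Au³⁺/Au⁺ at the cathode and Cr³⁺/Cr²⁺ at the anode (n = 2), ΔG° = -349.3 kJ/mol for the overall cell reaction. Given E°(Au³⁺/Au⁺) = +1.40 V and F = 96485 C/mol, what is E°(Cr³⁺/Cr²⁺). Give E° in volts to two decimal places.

-0.41 V

E°cell = −ΔG°/(nF) = −(-349.3×10³)/((2)(96485)) = +1.810 V.
Since Au³⁺/Au⁺ is the cathode and Cr³⁺/Cr²⁺ the anode, E°cell = E°(Au³⁺/Au⁺) − E°(Cr³⁺/Cr²⁺).
So E°(Cr³⁺/Cr²⁺) = E°(Au³⁺/Au⁺) − E°cell = (+1.40) − (+1.810) = -0.41 V.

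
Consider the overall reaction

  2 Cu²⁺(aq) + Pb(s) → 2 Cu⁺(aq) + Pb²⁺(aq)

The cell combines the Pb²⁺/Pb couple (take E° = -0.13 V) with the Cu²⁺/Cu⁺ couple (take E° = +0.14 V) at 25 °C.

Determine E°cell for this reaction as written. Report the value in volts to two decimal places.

+0.27 V

The Cu²⁺/Cu⁺ couple has the higher reduction potential, so it is the cathode; Pb²⁺/Pb is oxidised at the anode.
E°cell = E°(cathode) − E°(anode) = (+0.14) − (-0.13) = +0.27 V.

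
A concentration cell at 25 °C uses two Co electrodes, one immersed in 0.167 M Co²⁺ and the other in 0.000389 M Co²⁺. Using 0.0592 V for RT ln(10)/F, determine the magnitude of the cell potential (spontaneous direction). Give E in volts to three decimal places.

For a concentration cell E°cell = 0. The 0.167 M side is the cathode (reduction is favoured where [Co²⁺] is higher).
With n = 2, E = −(0.0592/2) log([Co²⁺]ₐₙ/[Co²⁺]꜀ₐₜ) = −(0.0592/2) log(0.000389/0.167) = −(0.0592/2)(-2.633) = +0.078 V.

+0.078 V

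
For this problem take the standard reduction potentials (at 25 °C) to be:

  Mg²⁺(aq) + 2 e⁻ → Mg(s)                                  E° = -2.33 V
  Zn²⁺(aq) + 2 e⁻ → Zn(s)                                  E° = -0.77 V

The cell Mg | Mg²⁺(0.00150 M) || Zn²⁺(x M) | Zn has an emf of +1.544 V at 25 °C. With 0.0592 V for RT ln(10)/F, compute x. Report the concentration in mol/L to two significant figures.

Zn²⁺/Zn is the cathode, Mg²⁺/Mg the anode: E°cell = +1.56 V, n = 2.
Overall reaction: Zn²⁺(aq) + Mg(s) → Zn(s) + Mg²⁺(aq); Q = [Mg²⁺]^1/[Zn²⁺]^1.
From E = E° − (0.0592/n) log Q: log Q = (E° − E)·n/0.0592 = (+1.56 − (+1.544))·2/0.0592 = 0.5405.
So 1·log[Zn²⁺] = 1·log(0.0015) − log Q = -2.8239 − (0.5405) = -3.3644; [Zn²⁺] = 10^(-3.3644) ≈ 0.00043 M.

0.00043 M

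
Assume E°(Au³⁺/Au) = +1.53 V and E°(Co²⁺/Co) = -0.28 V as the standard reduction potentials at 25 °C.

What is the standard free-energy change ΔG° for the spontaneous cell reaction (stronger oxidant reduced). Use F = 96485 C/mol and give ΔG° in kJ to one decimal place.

Au³⁺/Au (E° = +1.53 V) is the cathode; Co²⁺/Co (E° = -0.28 V) is the anode, so E°cell = +1.81 V.
Balancing electrons gives n = 6 (lcm of 3 and 2).
ΔG° = −nFE° = −(6)(96485)(+1.81) = -1,047,827 J = -1047.8 kJ.

-1047.8 kJ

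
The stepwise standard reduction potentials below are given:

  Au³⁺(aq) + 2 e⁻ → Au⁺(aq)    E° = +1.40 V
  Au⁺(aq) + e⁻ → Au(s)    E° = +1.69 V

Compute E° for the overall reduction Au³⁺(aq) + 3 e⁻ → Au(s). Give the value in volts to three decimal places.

Standard free energies of sequential steps add: ΔG°₃ = ΔG°₁ + ΔG°₂, so n₃E°₃ = n₁E°₁ + n₂E°₂.
E°₃ = (2×+1.40 + 1×+1.69) / 3 = (+4.490) / 3 = +1.497 V.
E° values themselves are not directly additive — weighting by electron count is essential.

+1.497 V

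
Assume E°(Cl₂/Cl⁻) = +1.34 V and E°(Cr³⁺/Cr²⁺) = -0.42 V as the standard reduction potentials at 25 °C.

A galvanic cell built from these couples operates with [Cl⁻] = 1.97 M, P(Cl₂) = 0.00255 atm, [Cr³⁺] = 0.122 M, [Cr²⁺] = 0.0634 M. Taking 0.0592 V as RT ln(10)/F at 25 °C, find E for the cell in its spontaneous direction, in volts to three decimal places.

Cl₂/Cl⁻ is the cathode (higher E°), Cr³⁺/Cr²⁺ the anode: E°cell = +1.34 − (-0.42) = +1.76 V, n = 2.
Overall: Cl₂(g) + 2 Cr²⁺(aq) → 2 Cl⁻(aq) + 2 Cr³⁺(aq)
Q = [Cl⁻]^2·[Cr³⁺]^2 / (P(Cl₂)·[Cr²⁺]^2); log Q = 3.751.
E = E° − (0.0592/n) log Q = +1.76 − (0.0592/2)(3.751) = +1.649 V.

+1.649 V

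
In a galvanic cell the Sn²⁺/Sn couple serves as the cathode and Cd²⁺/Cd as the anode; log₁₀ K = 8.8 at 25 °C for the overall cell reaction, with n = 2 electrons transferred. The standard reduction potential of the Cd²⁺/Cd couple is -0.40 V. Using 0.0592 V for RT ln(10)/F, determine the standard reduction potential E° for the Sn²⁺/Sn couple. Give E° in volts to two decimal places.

E°cell = (0.0592/n)·log K = (0.0592/2)(8.8) = +0.260 V.
Since Sn²⁺/Sn is the cathode and Cd²⁺/Cd the anode, E°cell = E°(Sn²⁺/Sn) − E°(Cd²⁺/Cd).
So E°(Sn²⁺/Sn) = E°cell + E°(Cd²⁺/Cd) = +0.260 + (-0.40) = -0.14 V.

-0.14 V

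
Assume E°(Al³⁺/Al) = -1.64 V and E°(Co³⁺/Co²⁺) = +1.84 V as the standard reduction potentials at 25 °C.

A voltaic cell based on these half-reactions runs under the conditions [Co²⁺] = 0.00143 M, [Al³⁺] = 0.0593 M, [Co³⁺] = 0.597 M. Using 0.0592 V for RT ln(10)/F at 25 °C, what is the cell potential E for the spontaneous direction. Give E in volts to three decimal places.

+3.659 V

Co³⁺/Co²⁺ is the cathode (higher E°), Al³⁺/Al the anode: E°cell = +1.84 − (-1.64) = +3.48 V, n = 3.
Overall: 3 Co³⁺(aq) + Al(s) → 3 Co²⁺(aq) + Al³⁺(aq)
Q = [Co²⁺]^3·[Al³⁺] / ([Co³⁺]^3); log Q = -9.089.
E = E° − (0.0592/n) log Q = +3.48 − (0.0592/3)(-9.089) = +3.659 V.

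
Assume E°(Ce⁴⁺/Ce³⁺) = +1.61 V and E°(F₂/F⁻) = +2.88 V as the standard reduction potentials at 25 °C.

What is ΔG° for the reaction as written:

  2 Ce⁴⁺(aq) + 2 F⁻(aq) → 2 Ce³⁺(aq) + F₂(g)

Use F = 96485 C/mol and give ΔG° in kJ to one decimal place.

+245.1 kJ

As written, Ce⁴⁺/Ce³⁺ is reduced (cathode) and F₂/F⁻ is oxidised (anode), so E°cell = (+1.61) − (+2.88) = -1.27 V.
Balancing electrons gives n = 2.
ΔG° = −nFE° = −(2)(96485)(-1.27) = 245,072 J = +245.1 kJ.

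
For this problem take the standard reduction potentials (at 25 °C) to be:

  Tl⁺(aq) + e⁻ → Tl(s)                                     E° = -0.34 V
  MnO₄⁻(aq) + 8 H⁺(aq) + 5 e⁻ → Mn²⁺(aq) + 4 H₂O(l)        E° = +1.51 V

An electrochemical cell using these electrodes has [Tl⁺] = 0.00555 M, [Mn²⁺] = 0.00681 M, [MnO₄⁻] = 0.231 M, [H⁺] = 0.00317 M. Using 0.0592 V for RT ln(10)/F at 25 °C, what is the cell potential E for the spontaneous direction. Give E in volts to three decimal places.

+1.765 V

MnO₄⁻/Mn²⁺ is the cathode (higher E°), Tl⁺/Tl the anode: E°cell = +1.51 − (-0.34) = +1.85 V, n = 5.
Overall: MnO₄⁻(aq) + 8 H⁺(aq) + 5 Tl(s) → Mn²⁺(aq) + 4 H₂O(l) + 5 Tl⁺(aq)
Q = [Mn²⁺]·[Tl⁺]^5 / ([MnO₄⁻]·[H⁺]^8); log Q = 7.183.
E = E° − (0.0592/n) log Q = +1.85 − (0.0592/5)(7.183) = +1.765 V.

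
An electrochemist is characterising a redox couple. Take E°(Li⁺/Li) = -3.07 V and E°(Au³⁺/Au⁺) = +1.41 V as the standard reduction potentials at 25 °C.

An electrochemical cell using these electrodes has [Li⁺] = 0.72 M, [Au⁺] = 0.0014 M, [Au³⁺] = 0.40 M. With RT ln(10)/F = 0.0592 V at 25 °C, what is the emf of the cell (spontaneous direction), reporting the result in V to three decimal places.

+4.561 V

Au³⁺/Au⁺ is the cathode (higher E°), Li⁺/Li the anode: E°cell = +1.41 − (-3.07) = +4.48 V, n = 2.
Overall: Au³⁺(aq) + 2 Li(s) → Au⁺(aq) + 2 Li⁺(aq)
Q = [Au⁺]·[Li⁺]^2 / ([Au³⁺]); log Q = -2.741.
E = E° − (0.0592/n) log Q = +4.48 − (0.0592/2)(-2.741) = +4.561 V.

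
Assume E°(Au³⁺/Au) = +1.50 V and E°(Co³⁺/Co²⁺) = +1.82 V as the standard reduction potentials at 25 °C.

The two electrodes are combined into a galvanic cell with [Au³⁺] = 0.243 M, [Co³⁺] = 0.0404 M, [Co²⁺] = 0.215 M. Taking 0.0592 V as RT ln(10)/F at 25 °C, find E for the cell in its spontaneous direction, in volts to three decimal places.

Co³⁺/Co²⁺ is the cathode (higher E°), Au³⁺/Au the anode: E°cell = +1.82 − (+1.50) = +0.32 V, n = 3.
Overall: 3 Co³⁺(aq) + Au(s) → 3 Co²⁺(aq) + Au³⁺(aq)
Q = [Co²⁺]^3·[Au³⁺] / ([Co³⁺]^3); log Q = 1.564.
E = E° − (0.0592/n) log Q = +0.32 − (0.0592/3)(1.564) = +0.289 V.

+0.289 V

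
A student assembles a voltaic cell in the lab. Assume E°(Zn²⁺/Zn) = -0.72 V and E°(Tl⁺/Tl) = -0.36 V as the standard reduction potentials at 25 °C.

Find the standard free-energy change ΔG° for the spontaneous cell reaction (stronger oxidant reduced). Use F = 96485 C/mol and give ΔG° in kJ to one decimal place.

Tl⁺/Tl (E° = -0.36 V) is the cathode; Zn²⁺/Zn (E° = -0.72 V) is the anode, so E°cell = +0.36 V.
Balancing electrons gives n = 2 (lcm of 1 and 2).
ΔG° = −nFE° = −(2)(96485)(+0.36) = -69,469 J = -69.5 kJ.

-69.5 kJ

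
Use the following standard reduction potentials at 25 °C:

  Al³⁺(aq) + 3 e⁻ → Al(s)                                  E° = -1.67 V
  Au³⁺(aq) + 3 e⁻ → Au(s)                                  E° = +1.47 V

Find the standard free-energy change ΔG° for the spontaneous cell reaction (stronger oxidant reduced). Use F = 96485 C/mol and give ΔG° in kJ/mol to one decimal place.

Au³⁺/Au (E° = +1.47 V) is the cathode; Al³⁺/Al (E° = -1.67 V) is the anode, so E°cell = +3.14 V.
Balancing electrons gives n = 3 (lcm of 3 and 3).
ΔG° = −nFE° = −(3)(96485)(+3.14) = -908,889 J = -908.9 kJ/mol.

-908.9 kJ/mol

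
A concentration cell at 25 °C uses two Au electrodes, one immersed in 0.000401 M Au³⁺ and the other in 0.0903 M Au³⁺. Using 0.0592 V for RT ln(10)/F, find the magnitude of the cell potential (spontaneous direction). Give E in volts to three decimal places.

+0.046 V

For a concentration cell E°cell = 0. The 0.0903 M side is the cathode (reduction is favoured where [Au³⁺] is higher).
With n = 3, E = −(0.0592/3) log([Au³⁺]ₐₙ/[Au³⁺]꜀ₐₜ) = −(0.0592/3) log(0.000401/0.0903) = −(0.0592/3)(-2.353) = +0.046 V.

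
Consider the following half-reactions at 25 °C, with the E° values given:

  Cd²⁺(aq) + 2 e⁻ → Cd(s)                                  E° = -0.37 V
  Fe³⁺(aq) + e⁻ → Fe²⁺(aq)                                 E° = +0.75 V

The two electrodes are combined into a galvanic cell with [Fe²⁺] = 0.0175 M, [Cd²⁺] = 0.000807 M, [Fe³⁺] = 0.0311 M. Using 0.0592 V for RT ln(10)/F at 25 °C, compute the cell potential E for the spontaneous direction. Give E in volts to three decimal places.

Fe³⁺/Fe²⁺ is the cathode (higher E°), Cd²⁺/Cd the anode: E°cell = +0.75 − (-0.37) = +1.12 V, n = 2.
Overall: 2 Fe³⁺(aq) + Cd(s) → 2 Fe²⁺(aq) + Cd²⁺(aq)
Q = [Fe²⁺]^2·[Cd²⁺] / ([Fe³⁺]^2); log Q = -3.593.
E = E° − (0.0592/n) log Q = +1.12 − (0.0592/2)(-3.593) = +1.226 V.

+1.226 V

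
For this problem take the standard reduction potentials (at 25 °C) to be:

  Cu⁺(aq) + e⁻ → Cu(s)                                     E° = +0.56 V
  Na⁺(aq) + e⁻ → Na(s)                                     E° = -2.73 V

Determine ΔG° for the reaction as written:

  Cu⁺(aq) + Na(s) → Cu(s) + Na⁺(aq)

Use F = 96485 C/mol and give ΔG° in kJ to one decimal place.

As written, Cu⁺/Cu is reduced (cathode) and Na⁺/Na is oxidised (anode), so E°cell = (+0.56) − (-2.73) = +3.29 V.
Balancing electrons gives n = 1.
ΔG° = −nFE° = −(1)(96485)(+3.29) = -317,436 J = -317.4 kJ.

-317.4 kJ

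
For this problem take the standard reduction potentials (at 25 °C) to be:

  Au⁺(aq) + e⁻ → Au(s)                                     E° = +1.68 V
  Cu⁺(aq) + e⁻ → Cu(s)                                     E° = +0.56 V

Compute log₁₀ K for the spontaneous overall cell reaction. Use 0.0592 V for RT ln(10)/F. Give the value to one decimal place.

Cathode: Au⁺/Au; anode: Cu⁺/Cu. E°cell = +1.12 V, n = 1.
log K = nE°cell / 0.0592 = (1)(+1.12) / 0.0592 = 18.9.

18.9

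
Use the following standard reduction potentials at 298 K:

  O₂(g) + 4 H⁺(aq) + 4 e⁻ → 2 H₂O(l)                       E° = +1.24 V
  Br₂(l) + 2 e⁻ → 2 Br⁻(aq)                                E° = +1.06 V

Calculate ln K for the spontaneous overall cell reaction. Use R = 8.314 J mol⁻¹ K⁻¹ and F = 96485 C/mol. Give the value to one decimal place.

Cathode: O₂/H₂O; anode: Br₂/Br⁻. E°cell = (+1.24) − (+1.06) = +0.18 V, with n = 4.
ΔG° = −nFE° = −RT ln K, so ln K = nFE°/(RT) = (4)(96485)(+0.18) / ((8.314)(298)) = 28.039.

28.0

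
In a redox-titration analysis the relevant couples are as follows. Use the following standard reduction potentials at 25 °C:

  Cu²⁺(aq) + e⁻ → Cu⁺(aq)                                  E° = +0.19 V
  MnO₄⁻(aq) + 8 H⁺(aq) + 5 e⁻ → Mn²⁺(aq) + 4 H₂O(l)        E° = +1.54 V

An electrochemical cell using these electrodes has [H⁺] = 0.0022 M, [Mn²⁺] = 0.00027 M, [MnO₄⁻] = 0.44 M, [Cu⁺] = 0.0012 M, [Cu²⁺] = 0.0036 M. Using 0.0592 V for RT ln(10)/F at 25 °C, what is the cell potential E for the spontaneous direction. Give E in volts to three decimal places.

MnO₄⁻/Mn²⁺ is the cathode (higher E°), Cu²⁺/Cu⁺ the anode: E°cell = +1.54 − (+0.19) = +1.35 V, n = 5.
Overall: MnO₄⁻(aq) + 8 H⁺(aq) + 5 Cu⁺(aq) → Mn²⁺(aq) + 4 H₂O(l) + 5 Cu²⁺(aq)
Q = [Mn²⁺]·[Cu²⁺]^5 / ([MnO₄⁻]·[H⁺]^8·[Cu⁺]^5); log Q = 20.434.
E = E° − (0.0592/n) log Q = +1.35 − (0.0592/5)(20.434) = +1.108 V.

+1.108 V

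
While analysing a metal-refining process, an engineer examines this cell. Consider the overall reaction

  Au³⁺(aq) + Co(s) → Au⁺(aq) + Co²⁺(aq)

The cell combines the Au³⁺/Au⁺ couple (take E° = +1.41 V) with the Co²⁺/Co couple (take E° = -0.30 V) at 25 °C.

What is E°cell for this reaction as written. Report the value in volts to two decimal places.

The Au³⁺/Au⁺ couple has the higher reduction potential, so it is the cathode; Co²⁺/Co is oxidised at the anode.
E°cell = E°(cathode) − E°(anode) = (+1.41) − (-0.30) = +1.71 V.

+1.71 V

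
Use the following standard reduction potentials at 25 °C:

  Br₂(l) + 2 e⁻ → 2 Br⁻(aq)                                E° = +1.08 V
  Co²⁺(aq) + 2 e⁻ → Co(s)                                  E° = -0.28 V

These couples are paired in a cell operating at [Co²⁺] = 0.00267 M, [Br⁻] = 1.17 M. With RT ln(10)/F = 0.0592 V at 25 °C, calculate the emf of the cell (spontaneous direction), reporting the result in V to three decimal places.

Br₂/Br⁻ is the cathode (higher E°), Co²⁺/Co the anode: E°cell = +1.08 − (-0.28) = +1.36 V, n = 2.
Overall: Br₂(l) + Co(s) → 2 Br⁻(aq) + Co²⁺(aq)
Q = [Br⁻]^2·[Co²⁺]; log Q = -2.437.
E = E° − (0.0592/n) log Q = +1.36 − (0.0592/2)(-2.437) = +1.432 V.

+1.432 V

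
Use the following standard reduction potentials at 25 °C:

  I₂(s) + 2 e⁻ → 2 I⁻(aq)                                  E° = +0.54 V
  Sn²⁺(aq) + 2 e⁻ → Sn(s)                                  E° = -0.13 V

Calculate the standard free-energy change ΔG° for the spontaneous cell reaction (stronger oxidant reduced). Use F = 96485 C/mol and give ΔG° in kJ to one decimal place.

I₂/I⁻ (E° = +0.54 V) is the cathode; Sn²⁺/Sn (E° = -0.13 V) is the anode, so E°cell = +0.67 V.
Balancing electrons gives n = 2 (lcm of 2 and 2).
ΔG° = −nFE° = −(2)(96485)(+0.67) = -129,290 J = -129.3 kJ.

-129.3 kJ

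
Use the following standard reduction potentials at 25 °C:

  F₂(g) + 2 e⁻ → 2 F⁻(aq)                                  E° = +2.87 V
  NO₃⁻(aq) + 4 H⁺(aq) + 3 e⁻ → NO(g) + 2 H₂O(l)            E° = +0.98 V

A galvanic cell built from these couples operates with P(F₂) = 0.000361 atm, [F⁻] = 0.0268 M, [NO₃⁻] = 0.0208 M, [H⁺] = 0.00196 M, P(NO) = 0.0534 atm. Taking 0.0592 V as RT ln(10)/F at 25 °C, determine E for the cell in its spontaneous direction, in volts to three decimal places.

F₂/F⁻ is the cathode (higher E°), NO₃⁻/NO the anode: E°cell = +2.87 − (+0.98) = +1.89 V, n = 6.
Overall: 3 F₂(g) + 2 NO(g) + 4 H₂O(l) → 6 F⁻(aq) + 2 NO₃⁻(aq) + 8 H⁺(aq)
Q = [F⁻]^6·[NO₃⁻]^2·[H⁺]^8 / (P(F₂)^3·P(NO)^2); log Q = -21.585.
E = E° − (0.0592/n) log Q = +1.89 − (0.0592/6)(-21.585) = +2.103 V.

+2.103 V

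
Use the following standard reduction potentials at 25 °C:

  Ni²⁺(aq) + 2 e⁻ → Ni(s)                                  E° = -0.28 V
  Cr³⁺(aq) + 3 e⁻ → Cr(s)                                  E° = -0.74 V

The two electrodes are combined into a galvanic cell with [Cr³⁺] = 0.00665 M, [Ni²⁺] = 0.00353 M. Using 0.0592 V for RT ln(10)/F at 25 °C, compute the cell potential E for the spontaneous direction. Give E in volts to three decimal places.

+0.430 V

Ni²⁺/Ni is the cathode (higher E°), Cr³⁺/Cr the anode: E°cell = -0.28 − (-0.74) = +0.46 V, n = 6.
Overall: 3 Ni²⁺(aq) + 2 Cr(s) → 3 Ni(s) + 2 Cr³⁺(aq)
Q = [Cr³⁺]^2 / ([Ni²⁺]^3); log Q = 3.002.
E = E° − (0.0592/n) log Q = +0.46 − (0.0592/6)(3.002) = +0.430 V.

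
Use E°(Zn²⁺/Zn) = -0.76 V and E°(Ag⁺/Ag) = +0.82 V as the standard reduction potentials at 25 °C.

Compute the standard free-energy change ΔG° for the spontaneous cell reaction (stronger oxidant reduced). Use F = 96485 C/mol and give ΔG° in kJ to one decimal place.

Ag⁺/Ag (E° = +0.82 V) is the cathode; Zn²⁺/Zn (E° = -0.76 V) is the anode, so E°cell = +1.58 V.
Balancing electrons gives n = 2 (lcm of 1 and 2).
ΔG° = −nFE° = −(2)(96485)(+1.58) = -304,893 J = -304.9 kJ.

-304.9 kJ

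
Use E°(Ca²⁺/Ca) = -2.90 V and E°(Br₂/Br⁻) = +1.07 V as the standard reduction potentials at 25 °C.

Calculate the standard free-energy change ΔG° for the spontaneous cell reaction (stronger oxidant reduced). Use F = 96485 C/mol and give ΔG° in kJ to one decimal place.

Br₂/Br⁻ (E° = +1.07 V) is the cathode; Ca²⁺/Ca (E° = -2.90 V) is the anode, so E°cell = +3.97 V.
Balancing electrons gives n = 2 (lcm of 2 and 2).
ΔG° = −nFE° = −(2)(96485)(+3.97) = -766,091 J = -766.1 kJ.

-766.1 kJ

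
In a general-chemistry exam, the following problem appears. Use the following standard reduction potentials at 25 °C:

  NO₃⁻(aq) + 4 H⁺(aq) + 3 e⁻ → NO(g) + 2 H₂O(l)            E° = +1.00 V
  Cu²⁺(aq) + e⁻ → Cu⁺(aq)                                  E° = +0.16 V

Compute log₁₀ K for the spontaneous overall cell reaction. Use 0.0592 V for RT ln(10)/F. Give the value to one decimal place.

42.6

Cathode: NO₃⁻/NO; anode: Cu²⁺/Cu⁺. E°cell = +0.84 V, n = 3.
log K = nE°cell / 0.0592 = (3)(+0.84) / 0.0592 = 42.6.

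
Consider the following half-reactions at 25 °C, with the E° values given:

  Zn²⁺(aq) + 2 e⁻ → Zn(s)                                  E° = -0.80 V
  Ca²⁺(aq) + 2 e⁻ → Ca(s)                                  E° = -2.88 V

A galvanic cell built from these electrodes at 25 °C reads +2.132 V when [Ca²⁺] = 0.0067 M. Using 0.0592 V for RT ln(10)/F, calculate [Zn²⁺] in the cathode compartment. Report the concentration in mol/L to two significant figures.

0.38 M

Zn²⁺/Zn is the cathode, Ca²⁺/Ca the anode: E°cell = +2.08 V, n = 2.
Overall reaction: Zn²⁺(aq) + Ca(s) → Zn(s) + Ca²⁺(aq); Q = [Ca²⁺]^1/[Zn²⁺]^1.
From E = E° − (0.0592/n) log Q: log Q = (E° − E)·n/0.0592 = (+2.08 − (+2.132))·2/0.0592 = -1.7568.
So 1·log[Zn²⁺] = 1·log(0.0067) − log Q = -2.1739 − (-1.7568) = -0.4171; [Zn²⁺] = 10^(-0.4171) ≈ 0.38 M.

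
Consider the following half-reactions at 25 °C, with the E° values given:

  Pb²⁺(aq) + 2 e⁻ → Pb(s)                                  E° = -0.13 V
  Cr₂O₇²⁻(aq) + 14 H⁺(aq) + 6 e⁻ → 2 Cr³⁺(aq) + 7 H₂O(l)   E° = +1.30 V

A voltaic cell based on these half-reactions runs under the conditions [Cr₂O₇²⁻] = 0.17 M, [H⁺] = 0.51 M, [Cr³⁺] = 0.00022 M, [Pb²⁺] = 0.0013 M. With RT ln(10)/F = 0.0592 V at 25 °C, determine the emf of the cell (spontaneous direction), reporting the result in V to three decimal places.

Cr₂O₇²⁻/Cr³⁺ is the cathode (higher E°), Pb²⁺/Pb the anode: E°cell = +1.30 − (-0.13) = +1.43 V, n = 6.
Overall: Cr₂O₇²⁻(aq) + 14 H⁺(aq) + 3 Pb(s) → 2 Cr³⁺(aq) + 7 H₂O(l) + 3 Pb²⁺(aq)
Q = [Cr³⁺]^2·[Pb²⁺]^3 / ([Cr₂O₇²⁻]·[H⁺]^14); log Q = -11.110.
E = E° − (0.0592/n) log Q = +1.43 − (0.0592/6)(-11.110) = +1.540 V.

+1.540 V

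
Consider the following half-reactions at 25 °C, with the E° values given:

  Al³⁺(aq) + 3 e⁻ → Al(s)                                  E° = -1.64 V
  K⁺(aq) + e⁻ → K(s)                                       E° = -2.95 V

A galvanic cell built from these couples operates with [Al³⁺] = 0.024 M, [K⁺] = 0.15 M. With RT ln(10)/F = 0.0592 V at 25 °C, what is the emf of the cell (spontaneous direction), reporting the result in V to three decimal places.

Al³⁺/Al is the cathode (higher E°), K⁺/K the anode: E°cell = -1.64 − (-2.95) = +1.31 V, n = 3.
Overall: Al³⁺(aq) + 3 K(s) → Al(s) + 3 K⁺(aq)
Q = [K⁺]^3 / ([Al³⁺]); log Q = -0.852.
E = E° − (0.0592/n) log Q = +1.31 − (0.0592/3)(-0.852) = +1.327 V.

+1.327 V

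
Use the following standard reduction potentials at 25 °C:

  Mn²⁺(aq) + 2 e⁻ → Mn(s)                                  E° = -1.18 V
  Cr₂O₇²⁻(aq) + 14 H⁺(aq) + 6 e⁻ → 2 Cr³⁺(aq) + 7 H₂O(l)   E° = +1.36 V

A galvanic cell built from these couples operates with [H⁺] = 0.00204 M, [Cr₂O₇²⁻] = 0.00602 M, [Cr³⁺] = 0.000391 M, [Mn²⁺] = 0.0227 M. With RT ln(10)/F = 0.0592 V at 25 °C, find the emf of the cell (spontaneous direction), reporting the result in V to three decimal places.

+2.262 V

Cr₂O₇²⁻/Cr³⁺ is the cathode (higher E°), Mn²⁺/Mn the anode: E°cell = +1.36 − (-1.18) = +2.54 V, n = 6.
Overall: Cr₂O₇²⁻(aq) + 14 H⁺(aq) + 3 Mn(s) → 2 Cr³⁺(aq) + 7 H₂O(l) + 3 Mn²⁺(aq)
Q = [Cr³⁺]^2·[Mn²⁺]^3 / ([Cr₂O₇²⁻]·[H⁺]^14); log Q = 28.138.
E = E° − (0.0592/n) log Q = +2.54 − (0.0592/6)(28.138) = +2.262 V.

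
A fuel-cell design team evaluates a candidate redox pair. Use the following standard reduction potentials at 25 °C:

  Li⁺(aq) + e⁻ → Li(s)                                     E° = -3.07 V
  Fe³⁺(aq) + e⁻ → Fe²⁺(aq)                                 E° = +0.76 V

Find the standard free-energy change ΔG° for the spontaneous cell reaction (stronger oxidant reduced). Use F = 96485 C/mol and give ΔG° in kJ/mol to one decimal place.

-369.5 kJ/mol

Fe³⁺/Fe²⁺ (E° = +0.76 V) is the cathode; Li⁺/Li (E° = -3.07 V) is the anode, so E°cell = +3.83 V.
Balancing electrons gives n = 1 (lcm of 1 and 1).
ΔG° = −nFE° = −(1)(96485)(+3.83) = -369,538 J = -369.5 kJ/mol.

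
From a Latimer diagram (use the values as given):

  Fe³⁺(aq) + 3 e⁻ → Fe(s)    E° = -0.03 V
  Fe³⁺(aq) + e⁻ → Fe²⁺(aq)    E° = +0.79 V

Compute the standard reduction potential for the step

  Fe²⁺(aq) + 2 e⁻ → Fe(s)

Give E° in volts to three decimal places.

Sequential free energies add, so n₃E°₃ = n₁E°₁ + n₂E°₂.
With n₃ = 3, and the known step contributing 1×(+0.79) V, the unknown satisfies 2·E° = 3×(-0.03) − 1×(+0.79) = -0.880.
E° = -0.880 / 2 = -0.440 V.

-0.440 V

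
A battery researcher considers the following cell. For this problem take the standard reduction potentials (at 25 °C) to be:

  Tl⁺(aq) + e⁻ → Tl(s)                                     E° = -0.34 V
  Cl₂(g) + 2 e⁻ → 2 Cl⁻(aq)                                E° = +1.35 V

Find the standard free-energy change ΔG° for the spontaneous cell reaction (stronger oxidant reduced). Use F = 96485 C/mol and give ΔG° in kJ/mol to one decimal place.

-326.1 kJ/mol

Cl₂/Cl⁻ (E° = +1.35 V) is the cathode; Tl⁺/Tl (E° = -0.34 V) is the anode, so E°cell = +1.69 V.
Balancing electrons gives n = 2 (lcm of 2 and 1).
ΔG° = −nFE° = −(2)(96485)(+1.69) = -326,119 J = -326.1 kJ/mol.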